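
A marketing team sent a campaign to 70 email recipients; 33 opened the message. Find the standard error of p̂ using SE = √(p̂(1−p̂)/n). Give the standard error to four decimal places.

SE = 0.0597

With x = 33 successes in n = 70, p̂ = 0.47143.
p̂(1−p̂) = 0.249184.
Dividing by n and taking the root: √0.003559771 = 0.0597.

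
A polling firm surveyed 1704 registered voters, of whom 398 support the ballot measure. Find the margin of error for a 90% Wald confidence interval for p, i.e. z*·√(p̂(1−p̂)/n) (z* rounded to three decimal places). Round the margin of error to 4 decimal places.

The sample proportion is 398/1704 = 0.23357.
SE = √(p̂(1−p̂)/n) = √(0.179014/1704) = 0.010250.
The 90% critical value is z* = 1.645.
So ME = 0.0169.

ME = 0.0169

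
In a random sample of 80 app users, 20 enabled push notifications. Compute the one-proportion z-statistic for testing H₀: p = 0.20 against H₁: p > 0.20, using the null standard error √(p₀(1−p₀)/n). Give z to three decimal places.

Sample proportion p̂ = 20/80 = 0.25000.
Null standard error: √(0.20·0.80/80) = √0.002000000 = 0.044721.
z = (p̂ − p₀)/SE = (0.25000 − 0.20)/0.044721 = 1.118.

z = 1.118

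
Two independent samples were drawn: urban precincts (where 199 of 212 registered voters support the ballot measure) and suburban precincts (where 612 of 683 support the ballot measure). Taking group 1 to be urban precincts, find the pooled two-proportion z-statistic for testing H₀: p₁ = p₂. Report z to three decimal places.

Sample proportions: p̂₁ = 199/212 = 0.93868 and p̂₂ = 612/683 = 0.89605.
Pooled p̂ = (199+612)/(212+683) = 811/895 = 0.90615.
SE = √[p̂(1−p̂)(1/n₁+1/n₂)] = √[0.90615·0.09385·(1/212+1/683)] ≈ 0.022928.
z = (p̂₁ − p̂₂)/SE = (0.93868 − 0.89605)/0.022928 = 0.04263/0.022928 = 1.859.

z = 1.859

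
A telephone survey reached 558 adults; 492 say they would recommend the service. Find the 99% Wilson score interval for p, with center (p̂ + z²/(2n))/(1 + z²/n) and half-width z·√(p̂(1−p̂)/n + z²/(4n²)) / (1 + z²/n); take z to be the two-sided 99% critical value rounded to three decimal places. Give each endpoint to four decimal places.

(0.8419, 0.9125)

Here p̂ = 492/558 = 0.88172 and z = 2.576 (z² = 6.635776).
1 + z²/n = 1.011892.
Adjusted center: (0.88172 + z²/(2n))/1.011892 = 0.87723.
Radicand: p̂(1−p̂)/n + z²/(4n²) = 0.000186899 + 0.000005328 = 0.000192227.
Half-width = z·√(radicand)/denom = 2.576·0.013865/1.011892 = 0.03530.
Interval: 0.87723 ± 0.03530 → (0.8419, 0.9125).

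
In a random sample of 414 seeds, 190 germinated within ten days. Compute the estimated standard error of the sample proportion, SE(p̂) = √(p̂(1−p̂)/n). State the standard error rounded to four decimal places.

p̂ = 190/414 = 0.45894.
p̂(1−p̂) = 0.248314.
SE = √(0.248314/414) = √0.000599792 = 0.0245.

SE = 0.0245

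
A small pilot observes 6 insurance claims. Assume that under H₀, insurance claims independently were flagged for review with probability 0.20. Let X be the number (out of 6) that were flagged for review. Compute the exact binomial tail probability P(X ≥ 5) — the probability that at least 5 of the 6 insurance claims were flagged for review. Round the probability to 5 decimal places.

P = 0.00160

X ~ Binomial(n=6, p=0.20).
P(X ≥ 5) = C(6,5)·0.20^5·0.80^1 + C(6,6)·0.20^6·0.80^0.
= 0.001536 + 0.000064 = 0.00160.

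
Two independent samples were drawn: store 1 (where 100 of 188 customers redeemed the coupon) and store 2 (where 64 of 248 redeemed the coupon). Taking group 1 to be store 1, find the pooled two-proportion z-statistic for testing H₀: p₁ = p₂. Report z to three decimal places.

Sample proportions: p̂₁ = 100/188 = 0.53191 and p̂₂ = 64/248 = 0.25806.
Pooling: p̂ = 164/436 = 0.37615.
Pooled SE = √[0.2346604·0.00935141] ≈ 0.046844.
z = 0.27385/0.046844 = 5.846.

z = 5.846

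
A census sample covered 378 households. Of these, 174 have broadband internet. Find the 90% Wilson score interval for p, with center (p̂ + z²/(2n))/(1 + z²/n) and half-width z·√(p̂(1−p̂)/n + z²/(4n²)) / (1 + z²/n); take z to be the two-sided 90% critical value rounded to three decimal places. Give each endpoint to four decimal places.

p̂ = 174/378 = 0.46032; z = 1.645, so z² = 2.706025.
Denominator 1 + z²/n = 1 + 2.706025/378 = 1.007159.
Center = (0.46032 + 0.003579)/1.007159 = 0.46060.
Radicand: p̂(1−p̂)/n + z²/(4n²) = 0.000657210 + 0.000004735 = 0.000661945.
Half-width = 1.645·√0.000661945/1.007159 = 0.04202.
So the interval runs from 0.4186 to 0.5026.

(0.4186, 0.5026)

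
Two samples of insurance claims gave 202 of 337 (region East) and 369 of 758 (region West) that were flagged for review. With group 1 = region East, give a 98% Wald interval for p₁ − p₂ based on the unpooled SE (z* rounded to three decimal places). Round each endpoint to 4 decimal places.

(0.0375, 0.1877)

p̂₁ = 0.59941, p̂₂ = 0.48681, so the observed difference is 0.11260.
SE = √(0.000712517 + 0.000329586) = √0.001042103 = 0.032282.
For 98% confidence, z* = 2.326. Margin = 2.326·0.032282 = 0.07509.
CI: 0.11260 ± 0.07509 = (0.0375, 0.1877).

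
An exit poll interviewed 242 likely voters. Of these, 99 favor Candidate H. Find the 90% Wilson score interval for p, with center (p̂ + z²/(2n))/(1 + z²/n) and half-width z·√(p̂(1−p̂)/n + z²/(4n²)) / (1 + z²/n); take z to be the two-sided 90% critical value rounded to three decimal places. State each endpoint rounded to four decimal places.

p̂ = 99/242 = 0.40909; z = 1.645, so z² = 2.706025.
1 + z²/n = 1.011182.
Center = (0.40909 + 0.005591)/1.011182 = 0.41010.
Radicand: p̂(1−p̂)/n + z²/(4n²) = 0.000998907 + 0.000011552 = 0.001010459.
Half-width = 1.645·√0.001010459/1.011182 = 0.05171.
Interval: 0.41010 ± 0.05171 → (0.3584, 0.4618).

(0.3584, 0.4618)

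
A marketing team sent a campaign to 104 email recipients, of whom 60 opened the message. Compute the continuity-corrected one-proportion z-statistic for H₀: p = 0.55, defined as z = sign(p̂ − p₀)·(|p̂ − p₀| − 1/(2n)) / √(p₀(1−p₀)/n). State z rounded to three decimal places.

z = 0.453

With x = 60 successes in n = 104, p̂ = 0.57692. p̂ − p₀ = 0.026923.
Continuity correction 1/(2n) = 1/208 = 0.004808.
Corrected numerator: |0.026923| − 0.004808 = 0.022115.
Null standard error: √(0.55·0.45/104) = √0.002379808 = 0.048783.
z = (+)0.022115/0.048783 = 0.453.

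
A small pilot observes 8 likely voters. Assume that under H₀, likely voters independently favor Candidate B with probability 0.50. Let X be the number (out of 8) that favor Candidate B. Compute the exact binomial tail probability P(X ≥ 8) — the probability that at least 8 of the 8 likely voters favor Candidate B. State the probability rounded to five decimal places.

X ~ Binomial(n=8, p=0.50).
P(X ≥ 8) = C(8,8)·0.50^8·0.50^0.
= 0.003906 = 0.00391.

P = 0.00391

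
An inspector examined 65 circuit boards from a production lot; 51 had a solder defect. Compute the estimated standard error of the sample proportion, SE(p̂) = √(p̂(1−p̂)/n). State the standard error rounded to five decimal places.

SE = 0.05099

Sample proportion p̂ = 51/65 = 0.78462.
p̂(1−p̂) = 0.168991.
SE = √(0.168991/65) = √0.002599862 = 0.05099.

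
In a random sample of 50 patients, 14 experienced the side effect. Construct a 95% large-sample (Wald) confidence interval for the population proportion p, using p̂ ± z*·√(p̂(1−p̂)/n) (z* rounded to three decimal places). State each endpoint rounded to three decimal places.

(0.156, 0.404)

The sample proportion is 14/50 = 0.28000.
SE = √(p̂(1−p̂)/n) = √(0.201600/50) = 0.063498.
For 95% confidence, z* = 1.960.
Margin of error: 1.960 × 0.063498 = 0.12446.
So the interval runs from 0.156 to 0.404.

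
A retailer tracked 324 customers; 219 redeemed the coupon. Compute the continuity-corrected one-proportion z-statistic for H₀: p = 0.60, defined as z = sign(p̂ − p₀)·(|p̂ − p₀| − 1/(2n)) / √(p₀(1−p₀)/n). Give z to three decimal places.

With x = 219 successes in n = 324, p̂ = 0.67593. p̂ − p₀ = 0.075926.
1/(2n) = 0.001543.
Corrected numerator: |0.075926| − 0.001543 = 0.074383.
Null standard error: √(0.60·0.40/324) = √0.000740741 = 0.027217.
z = +0.074383/0.027217 = 2.733.

z = 2.733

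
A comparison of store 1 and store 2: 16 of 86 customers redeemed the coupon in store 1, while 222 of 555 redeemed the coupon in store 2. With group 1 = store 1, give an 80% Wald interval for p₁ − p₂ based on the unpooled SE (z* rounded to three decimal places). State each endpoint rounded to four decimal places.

(-0.2740, -0.1539)

p̂₁ = 16/86 = 0.18605, p̂₂ = 222/555 = 0.40000; p̂₁ − p̂₂ = -0.21395.
SE = √(0.001760851 + 0.000432432) = √0.002193283 = 0.046833.
The 80% critical value is z* = 1.282. Margin = 1.282·0.046833 = 0.06004.
Interval: -0.21395 ± 0.06004 → (-0.2740, -0.1539).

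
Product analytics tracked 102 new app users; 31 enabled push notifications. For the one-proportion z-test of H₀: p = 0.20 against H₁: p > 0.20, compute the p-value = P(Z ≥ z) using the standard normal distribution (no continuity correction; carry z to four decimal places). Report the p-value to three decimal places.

With x = 31 successes in n = 102, p̂ = 0.30392.
Null standard error: √(0.20·0.80/102) = √0.001568627 = 0.039606.
Test statistic (full precision, shown to 4 dp): z = (31/102 − 0.20)/SE₀ ≈ 2.6239.
From the standard normal, P(Z ≥ z) = 0.004.

p-value = 0.004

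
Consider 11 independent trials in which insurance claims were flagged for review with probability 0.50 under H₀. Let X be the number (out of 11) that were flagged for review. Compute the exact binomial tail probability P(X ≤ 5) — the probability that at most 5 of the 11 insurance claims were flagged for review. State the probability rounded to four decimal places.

X is binomial with n = 11 and p = 0.50.
P(X ≤ 5) = Σ_{j=0}^{5} C(11,j)·0.50^j·0.50^{11−j}.
= 0.000488 + 0.005371 + 0.026855 + 0.080566 + 0.161133 + 0.225586 = 0.5000.

P = 0.5000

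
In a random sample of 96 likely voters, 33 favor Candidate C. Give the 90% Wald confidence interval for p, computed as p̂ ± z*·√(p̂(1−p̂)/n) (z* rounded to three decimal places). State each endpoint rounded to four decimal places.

(0.2640, 0.4235)

Sample proportion p̂ = 33/96 = 0.34375.
Standard error of p̂: √(0.225586/96) = √0.002349854 = 0.048475.
z* = 1.645 at the 90% level.
Margin = 1.645·0.048475 = 0.07974.
So the interval runs from 0.2640 to 0.4235.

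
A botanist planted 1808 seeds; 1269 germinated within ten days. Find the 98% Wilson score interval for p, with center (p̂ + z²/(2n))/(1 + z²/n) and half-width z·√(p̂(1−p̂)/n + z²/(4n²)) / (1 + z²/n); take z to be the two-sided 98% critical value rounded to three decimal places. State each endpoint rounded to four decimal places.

p̂ = 1269/1808 = 0.70188; z = 2.326, so z² = 5.410276.
1 + z²/n = 1.002992.
Adjusted center: (0.70188 + z²/(2n))/1.002992 = 0.70128.
Radicand: p̂(1−p̂)/n + z²/(4n²) = 0.000115732 + 0.000000414 = 0.000116146.
Half-width = z·√(radicand)/denom = 2.326·0.010777/1.002992 = 0.02499.
So the interval runs from 0.6763 to 0.7263.

(0.6763, 0.7263)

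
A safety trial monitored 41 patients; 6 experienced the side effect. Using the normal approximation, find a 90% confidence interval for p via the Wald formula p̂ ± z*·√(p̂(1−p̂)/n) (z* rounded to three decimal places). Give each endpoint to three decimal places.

(0.056, 0.237)

The sample proportion is 6/41 = 0.14634.
SE = √(p̂(1−p̂)/n) = √(0.124926/41) = 0.055199.
z* = 1.645 at the 90% level.
Margin of error: 1.645 × 0.055199 = 0.09080.
Interval: 0.14634 ± 0.09080 → (0.056, 0.237).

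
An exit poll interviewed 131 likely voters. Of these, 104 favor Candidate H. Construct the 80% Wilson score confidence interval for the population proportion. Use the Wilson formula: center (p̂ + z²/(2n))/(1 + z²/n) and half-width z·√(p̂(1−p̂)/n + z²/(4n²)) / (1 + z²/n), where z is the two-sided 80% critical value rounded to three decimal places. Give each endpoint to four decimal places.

Here p̂ = 104/131 = 0.79389 and z = 1.282 (z² = 1.643524).
Denominator 1 + z²/n = 1 + 1.643524/131 = 1.012546.
Adjusted center: (0.79389 + z²/(2n))/1.012546 = 0.79025.
Radicand: p̂(1−p̂)/n + z²/(4n²) = 0.001249060 + 0.000023943 = 0.001273003.
Half-width = 1.282·√0.001273003/1.012546 = 0.04517.
So the interval runs from 0.7451 to 0.8354.

(0.7451, 0.8354)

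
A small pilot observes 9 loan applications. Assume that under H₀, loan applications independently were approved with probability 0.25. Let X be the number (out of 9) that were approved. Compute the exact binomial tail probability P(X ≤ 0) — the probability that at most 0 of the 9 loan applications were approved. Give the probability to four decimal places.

P = 0.0751

X is binomial with n = 9 and p = 0.25.
P(X ≤ 0) = C(9,0)·0.25^0·0.75^9.
= 0.075085 = 0.0751.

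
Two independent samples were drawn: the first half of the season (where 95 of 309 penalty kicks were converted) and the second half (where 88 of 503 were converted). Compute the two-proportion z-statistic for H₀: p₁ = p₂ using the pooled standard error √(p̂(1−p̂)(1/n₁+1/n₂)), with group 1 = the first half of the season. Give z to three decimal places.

Sample proportions: p̂₁ = 95/309 = 0.30744 and p̂₂ = 88/503 = 0.17495.
Pooling: p̂ = 183/812 = 0.22537.
Pooled SE = √[0.1745781·0.00522432] ≈ 0.030200.
z = (p̂₁ − p̂₂)/SE = (0.30744 − 0.17495)/0.030200 = 0.13249/0.030200 = 4.387.

z = 4.387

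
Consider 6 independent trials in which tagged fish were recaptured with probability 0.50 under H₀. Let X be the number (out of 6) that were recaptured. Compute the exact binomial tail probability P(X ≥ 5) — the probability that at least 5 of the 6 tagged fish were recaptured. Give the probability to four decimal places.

X ~ Binomial(n=6, p=0.50).
P(X ≥ 5) = C(6,5)·0.50^5·0.50^1 + C(6,6)·0.50^6·0.50^0.
= 0.093750 + 0.015625 = 0.1094.

P = 0.1094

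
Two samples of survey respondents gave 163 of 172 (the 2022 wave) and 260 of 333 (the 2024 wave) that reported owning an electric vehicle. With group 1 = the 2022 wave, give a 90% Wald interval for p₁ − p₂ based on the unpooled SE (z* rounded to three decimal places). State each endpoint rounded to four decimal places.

(0.1203, 0.2135)

p̂₁ = 163/172 = 0.94767, p̂₂ = 260/333 = 0.78078; p̂₁ − p̂₂ = 0.16689.
Unpooled SE = √(p̂₁(1−p̂₁)/n₁ + p̂₂(1−p̂₂)/n₂) = √(0.000288300 + 0.000514000) = 0.028325.
z* = 1.645 at the 90% level. Margin of error = 0.04659.
Interval: 0.16689 ± 0.04659 → (0.1203, 0.2135).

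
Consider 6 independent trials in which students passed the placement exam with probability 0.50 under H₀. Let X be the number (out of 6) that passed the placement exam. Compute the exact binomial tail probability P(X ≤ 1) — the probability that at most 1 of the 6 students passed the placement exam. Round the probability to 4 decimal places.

X is binomial with n = 6 and p = 0.50.
P(X ≤ 1) = C(6,0)·0.50^0·0.50^6 + C(6,1)·0.50^1·0.50^5.
= 0.015625 + 0.093750 = 0.1094.

P = 0.1094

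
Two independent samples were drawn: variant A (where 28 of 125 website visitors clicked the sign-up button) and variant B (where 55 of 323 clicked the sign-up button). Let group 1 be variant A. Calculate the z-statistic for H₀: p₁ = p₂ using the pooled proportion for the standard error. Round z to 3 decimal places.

z = 1.313

Sample proportions: p̂₁ = 28/125 = 0.22400 and p̂₂ = 55/323 = 0.17028.
Pooling: p̂ = 83/448 = 0.18527.
Pooled SE = √[0.1509437·0.01109598] ≈ 0.040925.
z = (p̂₁ − p̂₂)/SE = (0.22400 − 0.17028)/0.040925 = 0.05372/0.040925 = 1.313.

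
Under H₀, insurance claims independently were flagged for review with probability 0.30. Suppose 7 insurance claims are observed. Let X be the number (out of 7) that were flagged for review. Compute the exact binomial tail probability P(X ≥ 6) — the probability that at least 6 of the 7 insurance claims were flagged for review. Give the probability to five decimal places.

X ~ Binomial(n=7, p=0.30).
P(X ≥ 6) = C(7,6)·0.30^6·0.70^1 + C(7,7)·0.30^7·0.70^0.
= 0.003572 + 0.000219 = 0.00379.

P = 0.00379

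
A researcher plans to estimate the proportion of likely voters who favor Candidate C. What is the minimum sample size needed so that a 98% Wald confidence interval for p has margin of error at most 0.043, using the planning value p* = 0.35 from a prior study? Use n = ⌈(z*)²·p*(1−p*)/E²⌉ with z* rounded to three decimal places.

The 98% critical value is z* = 2.326.
p*(1−p*) = 0.2275.
Required n before rounding: 5.410276 × 0.2275 / 0.043² = 665.678.
⌈665.678⌉ = 666.

n = 666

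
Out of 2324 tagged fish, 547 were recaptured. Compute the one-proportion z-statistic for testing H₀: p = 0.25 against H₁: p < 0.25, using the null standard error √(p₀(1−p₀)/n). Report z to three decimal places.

z = -1.629

p̂ = 547/2324 = 0.23537.
Null standard error: √(0.25·0.75/2324) = √0.000080680 = 0.008982.
z = (p̂ − p₀)/SE = (0.23537 − 0.25)/0.008982 = -1.629.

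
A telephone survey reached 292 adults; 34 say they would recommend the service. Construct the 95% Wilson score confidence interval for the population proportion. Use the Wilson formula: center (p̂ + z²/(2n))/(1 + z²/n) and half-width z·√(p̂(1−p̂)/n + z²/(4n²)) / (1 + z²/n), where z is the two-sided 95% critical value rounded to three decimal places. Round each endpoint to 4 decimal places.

(0.0845, 0.1583)

Here p̂ = 34/292 = 0.11644 and z = 1.960 (z² = 3.841600).
Denominator 1 + z²/n = 1 + 3.841600/292 = 1.013156.
Adjusted center: (0.11644 + z²/(2n))/1.013156 = 0.12142.
Radicand: p̂(1−p̂)/n + z²/(4n²) = 0.000352330 + 0.000011264 = 0.000363594.
Half-width = 1.960·√0.000363594/1.013156 = 0.03689.
CI: 0.12142 ± 0.03689 = (0.0845, 0.1583).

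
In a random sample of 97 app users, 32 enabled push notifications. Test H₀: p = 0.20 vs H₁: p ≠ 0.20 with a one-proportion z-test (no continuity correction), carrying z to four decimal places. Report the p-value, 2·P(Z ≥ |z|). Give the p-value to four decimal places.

p-value = 0.0014

p̂ = 32/97 = 0.32990.
Under H₀, SE = √(p₀(1−p₀)/n) = √(0.20·0.80/97) = √0.001649485 = 0.040614.
Test statistic (full precision, shown to 4 dp): z = (32/97 − 0.20)/SE₀ ≈ 3.1983.
From the standard normal, 2·P(Z ≥ |z|) = 0.0014.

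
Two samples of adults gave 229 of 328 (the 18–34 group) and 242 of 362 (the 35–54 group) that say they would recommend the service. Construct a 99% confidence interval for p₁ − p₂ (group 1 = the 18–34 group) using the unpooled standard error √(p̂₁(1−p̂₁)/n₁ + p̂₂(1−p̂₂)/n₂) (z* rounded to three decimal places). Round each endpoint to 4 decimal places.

p̂₁ = 229/328 = 0.69817, p̂₂ = 242/362 = 0.66851; p̂₁ − p̂₂ = 0.02966.
Unpooled SE = √(p̂₁(1−p̂₁)/n₁ + p̂₂(1−p̂₂)/n₂) = √(0.000642465 + 0.000612168) = 0.035421.
z* = 2.576 at the 99% level. Margin of error = 0.09124.
So the interval runs from -0.0616 to 0.1209.

(-0.0616, 0.1209)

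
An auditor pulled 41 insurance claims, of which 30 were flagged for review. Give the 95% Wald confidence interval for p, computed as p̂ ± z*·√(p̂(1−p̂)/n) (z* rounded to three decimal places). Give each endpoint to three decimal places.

(0.596, 0.867)

Sample proportion p̂ = 30/41 = 0.73171.
SE(p̂) = √(0.73171·0.26829/41) = 0.069196.
The 95% critical value is z* = 1.960.
Margin of error: 1.960 × 0.069196 = 0.13562.
CI: 0.73171 ± 0.13562 = (0.596, 0.867).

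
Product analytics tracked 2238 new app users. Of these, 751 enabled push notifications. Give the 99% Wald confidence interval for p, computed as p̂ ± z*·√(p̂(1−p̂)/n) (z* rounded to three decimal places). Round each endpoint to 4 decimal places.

With x = 751 successes in n = 2238, p̂ = 0.33557.
SE(p̂) = √(0.33557·0.66443/2238) = 0.009981.
z* = 2.576 at the 99% level.
Margin = 2.576·0.009981 = 0.02571.
So the interval runs from 0.3099 to 0.3613.

(0.3099, 0.3613)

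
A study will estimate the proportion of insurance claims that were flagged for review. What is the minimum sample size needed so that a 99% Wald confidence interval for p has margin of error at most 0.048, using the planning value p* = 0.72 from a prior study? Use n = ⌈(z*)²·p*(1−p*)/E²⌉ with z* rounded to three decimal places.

z* = 2.576 at the 99% level.
p*(1−p*) = 0.72·0.28 = 0.2016.
(z*)²·p*(1−p*)/E² = 6.635776·0.2016/0.002304 = 580.630.
⌈580.630⌉ = 581.

n = 581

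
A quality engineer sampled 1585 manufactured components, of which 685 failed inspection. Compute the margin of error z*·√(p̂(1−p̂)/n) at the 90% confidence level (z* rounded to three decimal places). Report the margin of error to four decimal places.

With x = 685 successes in n = 1585, p̂ = 0.43218.
Standard error of p̂: √(0.245400/1585) = √0.000154826 = 0.012443.
For 90% confidence, z* = 1.645.
So ME = 0.0205.

ME = 0.0205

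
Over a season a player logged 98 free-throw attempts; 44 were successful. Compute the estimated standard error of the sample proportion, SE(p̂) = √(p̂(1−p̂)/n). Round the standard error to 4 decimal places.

The sample proportion is 44/98 = 0.44898.
p̂(1−p̂) = 0.247397.
SE = √(0.247397/98) = 0.0502.

SE = 0.0502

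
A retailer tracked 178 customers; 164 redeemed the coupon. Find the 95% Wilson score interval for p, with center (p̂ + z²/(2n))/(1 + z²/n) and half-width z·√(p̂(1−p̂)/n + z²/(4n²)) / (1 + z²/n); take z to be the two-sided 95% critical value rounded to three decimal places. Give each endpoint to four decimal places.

(0.8723, 0.9526)

p̂ = 164/178 = 0.92135; z = 1.960, so z² = 3.841600.
1 + z²/n = 1.021582.
Center = (0.92135 + 0.010791)/1.021582 = 0.91245.
Radicand: p̂(1−p̂)/n + z²/(4n²) = 0.000407110 + 0.000030312 = 0.000437422.
Half-width = 1.960·√0.000437422/1.021582 = 0.04013.
So the interval runs from 0.8723 to 0.9526.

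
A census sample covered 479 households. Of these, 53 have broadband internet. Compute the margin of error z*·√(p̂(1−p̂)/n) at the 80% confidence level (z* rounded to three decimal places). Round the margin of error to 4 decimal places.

The sample proportion is 53/479 = 0.11065.
SE = √(p̂(1−p̂)/n) = √(0.098404/479) = 0.014333.
z* = 1.282 at the 80% level.
Margin of error = z*·SE = 1.282 × 0.014333 = 0.0184.

ME = 0.0184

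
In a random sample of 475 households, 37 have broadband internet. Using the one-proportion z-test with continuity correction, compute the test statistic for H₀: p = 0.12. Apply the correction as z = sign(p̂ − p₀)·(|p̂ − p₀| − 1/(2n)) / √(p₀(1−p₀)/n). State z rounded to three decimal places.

z = -2.753

p̂ = 37/475 = 0.07789. p̂ − p₀ = -0.042105.
Continuity correction 1/(2n) = 1/950 = 0.001053.
Corrected numerator: |-0.042105| − 0.001053 = 0.041052.
Null standard error: √(0.12·0.88/475) = √0.000222316 = 0.014910.
z = (−)0.041052/0.014910 = -2.753.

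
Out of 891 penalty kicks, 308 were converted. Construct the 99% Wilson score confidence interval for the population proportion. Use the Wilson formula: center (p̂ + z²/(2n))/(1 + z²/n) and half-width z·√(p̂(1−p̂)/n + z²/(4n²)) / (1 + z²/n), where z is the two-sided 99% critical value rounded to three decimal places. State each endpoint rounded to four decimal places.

(0.3059, 0.3877)

Here p̂ = 308/891 = 0.34568 and z = 2.576 (z² = 6.635776).
Denominator 1 + z²/n = 1 + 6.635776/891 = 1.007448.
Center = (0.34568 + 0.003724)/1.007448 = 0.34682.
Radicand: p̂(1−p̂)/n + z²/(4n²) = 0.000253855 + 0.000002090 = 0.000255945.
Half-width = 2.576·√0.000255945/1.007448 = 0.04091.
CI: 0.34682 ± 0.04091 = (0.3059, 0.3877).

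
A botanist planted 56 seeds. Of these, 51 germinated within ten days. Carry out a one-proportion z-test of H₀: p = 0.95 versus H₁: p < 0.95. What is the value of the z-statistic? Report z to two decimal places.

z = -1.35

p̂ = 51/56 = 0.91071.
Under H₀, SE = √(p₀(1−p₀)/n) = √(0.95·0.05/56) = √0.000848214 = 0.029124.
z = (0.91071 − 0.95)/0.029124 = -0.03929/0.029124 = -1.35.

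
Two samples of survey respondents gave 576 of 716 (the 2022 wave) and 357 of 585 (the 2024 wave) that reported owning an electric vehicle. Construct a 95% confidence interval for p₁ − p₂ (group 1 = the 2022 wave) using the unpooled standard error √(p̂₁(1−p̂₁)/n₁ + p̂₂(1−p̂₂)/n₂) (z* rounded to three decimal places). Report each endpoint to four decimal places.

(0.1452, 0.2433)

p̂₁ = 0.80447, p̂₂ = 0.61026, so the observed difference is 0.19421.
SE = √(0.000219691 + 0.000406570) = √0.000626261 = 0.025025.
z* = 1.960 at the 95% level. Margin = 1.960·0.025025 = 0.04905.
CI: 0.19421 ± 0.04905 = (0.1452, 0.2433).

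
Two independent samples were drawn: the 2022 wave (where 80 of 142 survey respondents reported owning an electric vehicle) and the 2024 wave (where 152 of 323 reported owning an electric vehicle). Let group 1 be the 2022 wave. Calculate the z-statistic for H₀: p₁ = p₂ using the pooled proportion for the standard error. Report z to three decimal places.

Sample proportions: p̂₁ = 80/142 = 0.56338 and p̂₂ = 152/323 = 0.47059.
Pooled p̂ = (80+152)/(142+323) = 232/465 = 0.49892.
Pooled SE = √[0.2499988·0.01013823] ≈ 0.050344.
z = (p̂₁ − p̂₂)/SE = (0.56338 − 0.47059)/0.050344 = 0.09279/0.050344 = 1.843.

z = 1.843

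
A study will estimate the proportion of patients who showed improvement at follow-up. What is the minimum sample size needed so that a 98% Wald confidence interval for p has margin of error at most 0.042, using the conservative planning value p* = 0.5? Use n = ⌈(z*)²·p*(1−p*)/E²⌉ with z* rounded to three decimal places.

z* = 2.326 at the 98% level.
p*(1−p*) = 0.2500.
(z*)²·p*(1−p*)/E² = 5.410276·0.2500/0.001764 = 766.762.
Rounding up, n = 767.

n = 767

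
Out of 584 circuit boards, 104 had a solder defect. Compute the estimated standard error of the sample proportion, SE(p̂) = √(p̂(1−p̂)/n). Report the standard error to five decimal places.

SE = 0.01583

The sample proportion is 104/584 = 0.17808.
p̂(1−p̂) = 0.146368.
Dividing by n and taking the root: √0.000250630 = 0.01583.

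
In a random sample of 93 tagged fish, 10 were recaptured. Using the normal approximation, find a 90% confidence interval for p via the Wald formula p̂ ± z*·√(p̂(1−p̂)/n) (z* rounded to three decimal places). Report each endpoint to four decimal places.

Sample proportion p̂ = 10/93 = 0.10753.
SE(p̂) = √(0.10753·0.89247/93) = 0.032123.
The 90% critical value is z* = 1.645.
Margin = 1.645·0.032123 = 0.05284.
CI: 0.10753 ± 0.05284 = (0.0547, 0.1604).

(0.0547, 0.1604)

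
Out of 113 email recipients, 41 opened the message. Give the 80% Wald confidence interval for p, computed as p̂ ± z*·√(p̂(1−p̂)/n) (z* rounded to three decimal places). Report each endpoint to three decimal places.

Sample proportion p̂ = 41/113 = 0.36283.
SE(p̂) = √(0.36283·0.63717/113) = 0.045231.
z* = 1.282 at the 80% level.
Margin = 1.282·0.045231 = 0.05799.
CI: 0.36283 ± 0.05799 = (0.305, 0.421).

(0.305, 0.421)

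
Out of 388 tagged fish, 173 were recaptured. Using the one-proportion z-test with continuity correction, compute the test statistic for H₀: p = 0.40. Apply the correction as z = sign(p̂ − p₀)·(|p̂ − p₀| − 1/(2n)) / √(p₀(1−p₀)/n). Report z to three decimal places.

z = 1.793

Sample proportion p̂ = 173/388 = 0.44588. p̂ − p₀ = 0.045876.
1/(2n) = 0.001289.
Corrected numerator: |0.045876| − 0.001289 = 0.044587.
Null standard error: √(0.40·0.60/388) = √0.000618557 = 0.024871.
z = +0.044587/0.024871 = 1.793.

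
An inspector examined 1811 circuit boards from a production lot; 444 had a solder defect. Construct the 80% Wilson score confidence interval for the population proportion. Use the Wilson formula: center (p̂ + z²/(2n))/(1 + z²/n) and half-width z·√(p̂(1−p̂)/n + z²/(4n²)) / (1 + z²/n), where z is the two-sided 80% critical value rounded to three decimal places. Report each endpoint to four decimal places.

(0.2324, 0.2584)

Here p̂ = 444/1811 = 0.24517 and z = 1.282 (z² = 1.643524).
Denominator 1 + z²/n = 1 + 1.643524/1811 = 1.000908.
Center = (0.24517 + 0.000454)/1.000908 = 0.24540.
Radicand: p̂(1−p̂)/n + z²/(4n²) = 0.000102187 + 0.000000125 = 0.000102312.
Half-width = z·√(radicand)/denom = 1.282·0.010115/1.000908 = 0.01296.
CI: 0.24540 ± 0.01296 = (0.2324, 0.2584).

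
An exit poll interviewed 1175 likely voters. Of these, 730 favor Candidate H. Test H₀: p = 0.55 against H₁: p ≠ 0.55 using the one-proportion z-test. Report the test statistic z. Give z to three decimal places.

The sample proportion is 730/1175 = 0.62128.
Under H₀, SE = √(p₀(1−p₀)/n) = √(0.55·0.45/1175) = √0.000210638 = 0.014513.
z = (p̂ − p₀)/SE = (0.62128 − 0.55)/0.014513 = 4.911.

z = 4.911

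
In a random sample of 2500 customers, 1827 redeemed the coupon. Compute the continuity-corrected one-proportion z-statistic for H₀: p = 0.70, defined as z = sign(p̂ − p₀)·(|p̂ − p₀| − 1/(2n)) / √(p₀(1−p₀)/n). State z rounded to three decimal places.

Sample proportion p̂ = 1827/2500 = 0.73080. p̂ − p₀ = 0.030800.
Continuity correction 1/(2n) = 1/5000 = 0.000200.
Corrected numerator: |0.030800| − 0.000200 = 0.030600.
SE₀ = √(0.70·0.30/2500) = 0.009165.
z = +0.030600/0.009165 = 3.339.

z = 3.339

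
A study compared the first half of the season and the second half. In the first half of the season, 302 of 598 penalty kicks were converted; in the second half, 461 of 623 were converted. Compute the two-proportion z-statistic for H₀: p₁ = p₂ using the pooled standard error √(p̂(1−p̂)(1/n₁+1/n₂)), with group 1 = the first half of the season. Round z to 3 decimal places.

p̂₁ = 302/598 = 0.50502, p̂₂ = 461/623 = 0.73997.
Pooling: p̂ = 763/1221 = 0.62490.
SE = √[p̂(1−p̂)(1/n₁+1/n₂)] = √[0.62490·0.37510·(1/598+1/623)] ≈ 0.027717.
z = -0.23495/0.027717 = -8.477.

z = -8.477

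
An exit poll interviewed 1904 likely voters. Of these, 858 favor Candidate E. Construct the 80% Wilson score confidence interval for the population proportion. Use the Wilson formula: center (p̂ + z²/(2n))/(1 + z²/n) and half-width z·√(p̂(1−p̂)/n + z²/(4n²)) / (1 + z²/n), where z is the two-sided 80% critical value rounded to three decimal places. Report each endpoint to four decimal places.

(0.4361, 0.4653)

p̂ = 858/1904 = 0.45063; z = 1.282, so z² = 1.643524.
Denominator 1 + z²/n = 1 + 1.643524/1904 = 1.000863.
Center = (0.45063 + 0.000432)/1.000863 = 0.45067.
Radicand: p̂(1−p̂)/n + z²/(4n²) = 0.000130022 + 0.000000113 = 0.000130135.
Half-width = z·√(radicand)/denom = 1.282·0.011408/1.000863 = 0.01461.
Interval: 0.45067 ± 0.01461 → (0.4361, 0.4653).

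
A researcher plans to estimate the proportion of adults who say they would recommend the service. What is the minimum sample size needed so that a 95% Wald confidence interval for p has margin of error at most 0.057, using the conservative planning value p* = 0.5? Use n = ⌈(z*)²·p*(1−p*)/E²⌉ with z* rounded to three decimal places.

z* = 1.960 at the 95% level.
p*(1−p*) = 0.2500.
Required n before rounding: 3.841600 × 0.2500 / 0.057² = 295.599.
⌈295.599⌉ = 296.

n = 296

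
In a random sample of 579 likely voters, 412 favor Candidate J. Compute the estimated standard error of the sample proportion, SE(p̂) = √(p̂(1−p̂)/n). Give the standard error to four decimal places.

SE = 0.0188

The sample proportion is 412/579 = 0.71157.
p̂(1−p̂) = 0.71157·0.28843 = 0.205238.
SE = √(0.205238/579) = √0.000354470 = 0.0188.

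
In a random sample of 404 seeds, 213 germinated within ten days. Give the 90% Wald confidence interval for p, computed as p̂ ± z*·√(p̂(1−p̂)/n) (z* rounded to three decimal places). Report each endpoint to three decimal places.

(0.486, 0.568)

p̂ = 213/404 = 0.52723.
Standard error of p̂: √(0.249259/404) = √0.000616977 = 0.024839.
z* = 1.645 at the 90% level.
Margin = 1.645·0.024839 = 0.04086.
So the interval runs from 0.486 to 0.568.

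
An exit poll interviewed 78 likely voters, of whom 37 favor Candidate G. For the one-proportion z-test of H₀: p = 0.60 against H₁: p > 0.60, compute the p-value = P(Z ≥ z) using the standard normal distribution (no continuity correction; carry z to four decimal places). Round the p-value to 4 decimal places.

p-value = 0.9882

p̂ = 37/78 = 0.47436.
Under H₀, SE = √(p₀(1−p₀)/n) = √(0.60·0.40/78) = √0.003076923 = 0.055470.
z = (p̂ − p₀)/SE = (37/78 − 0.60)/0.055470 ≈ -2.2650.
p-value = P(Z ≥ z) with z = -2.2650 → 0.9882.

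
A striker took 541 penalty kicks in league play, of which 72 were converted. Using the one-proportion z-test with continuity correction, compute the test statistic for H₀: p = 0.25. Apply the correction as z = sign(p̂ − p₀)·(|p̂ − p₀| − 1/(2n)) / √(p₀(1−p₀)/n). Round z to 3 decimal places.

z = -6.230

Sample proportion p̂ = 72/541 = 0.13309. p̂ − p₀ = -0.116913.
Continuity correction 1/(2n) = 1/1082 = 0.000924.
Corrected numerator: |-0.116913| − 0.000924 = 0.115989.
Null standard error: √(0.25·0.75/541) = √0.000346580 = 0.018617.
z = (−)0.115989/0.018617 = -6.230.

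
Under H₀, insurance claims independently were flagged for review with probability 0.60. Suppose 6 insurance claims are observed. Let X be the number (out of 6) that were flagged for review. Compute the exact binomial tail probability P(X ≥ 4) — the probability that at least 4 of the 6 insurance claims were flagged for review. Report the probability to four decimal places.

X ~ Binomial(n=6, p=0.60).
P(X ≥ 4) = C(6,4)·0.60^4·0.40^2 + C(6,5)·0.60^5·0.40^1 + C(6,6)·0.60^6·0.40^0.
= 0.311040 + 0.186624 + 0.046656 = 0.5443.

P = 0.5443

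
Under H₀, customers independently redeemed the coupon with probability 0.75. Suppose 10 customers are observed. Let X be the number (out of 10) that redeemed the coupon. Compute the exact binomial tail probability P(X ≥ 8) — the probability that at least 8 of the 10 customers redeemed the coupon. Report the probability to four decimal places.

P = 0.5256

X is binomial with n = 10 and p = 0.75.
P(X ≥ 8) = C(10,8)·0.75^8·0.25^2 + C(10,9)·0.75^9·0.25^1 + C(10,10)·0.75^10·0.25^0.
= 0.281568 + 0.187712 + 0.056314 = 0.5256.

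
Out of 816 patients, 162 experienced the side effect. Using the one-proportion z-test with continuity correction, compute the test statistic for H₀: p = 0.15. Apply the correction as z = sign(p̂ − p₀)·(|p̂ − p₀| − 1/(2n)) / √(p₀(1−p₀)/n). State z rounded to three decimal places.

z = 3.833

Sample proportion p̂ = 162/816 = 0.19853. p̂ − p₀ = 0.048529.
1/(2n) = 0.000613.
Corrected numerator: |0.048529| − 0.000613 = 0.047916.
SE₀ = √(0.15·0.85/816) = 0.012500.
z = +0.047916/0.012500 = 3.833.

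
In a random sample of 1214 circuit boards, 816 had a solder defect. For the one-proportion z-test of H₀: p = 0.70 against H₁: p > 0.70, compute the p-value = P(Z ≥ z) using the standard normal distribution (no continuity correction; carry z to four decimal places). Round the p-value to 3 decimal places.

p̂ = 816/1214 = 0.67216.
Under H₀, SE = √(p₀(1−p₀)/n) = √(0.70·0.30/1214) = √0.000172982 = 0.013152.
Test statistic (full precision, shown to 4 dp): z = (816/1214 − 0.70)/SE₀ ≈ -2.1169.
From the standard normal, P(Z ≥ z) = 0.983.

p-value = 0.983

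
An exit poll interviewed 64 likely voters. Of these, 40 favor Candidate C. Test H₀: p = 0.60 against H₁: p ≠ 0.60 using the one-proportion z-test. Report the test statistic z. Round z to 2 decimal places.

z = 0.41

The sample proportion is 40/64 = 0.62500.
SE₀ = √(0.60·0.40/64) = 0.061237.
z = (0.62500 − 0.60)/0.061237 = 0.02500/0.061237 = 0.41.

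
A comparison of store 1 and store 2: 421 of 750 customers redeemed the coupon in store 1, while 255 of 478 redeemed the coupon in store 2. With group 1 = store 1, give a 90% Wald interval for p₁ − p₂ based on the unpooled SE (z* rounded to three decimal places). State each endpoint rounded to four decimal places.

(-0.0201, 0.0758)

p̂₁ = 0.56133, p̂₂ = 0.53347, so the observed difference is 0.02786.
SE = √(0.000328318 + 0.000520669) = √0.000848987 = 0.029137.
For 90% confidence, z* = 1.645. Margin of error = 0.04793.
Interval: 0.02786 ± 0.04793 → (-0.0201, 0.0758).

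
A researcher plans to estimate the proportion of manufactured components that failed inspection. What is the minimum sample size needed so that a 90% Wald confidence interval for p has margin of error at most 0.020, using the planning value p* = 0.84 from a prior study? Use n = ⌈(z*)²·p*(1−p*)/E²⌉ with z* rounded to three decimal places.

z* = 1.645 at the 90% level.
p*(1−p*) = 0.84·0.16 = 0.1344.
(z*)²·p*(1−p*)/E² = 2.706025·0.1344/0.000400 = 909.224.
Rounding up, n = 910.

n = 910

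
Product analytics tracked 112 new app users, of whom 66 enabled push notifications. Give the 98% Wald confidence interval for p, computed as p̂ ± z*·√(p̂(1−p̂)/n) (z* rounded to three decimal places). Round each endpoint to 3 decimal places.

(0.481, 0.697)

p̂ = 66/112 = 0.58929.
SE = √(p̂(1−p̂)/n) = √(0.242028/112) = 0.046486.
The 98% critical value is z* = 2.326.
Margin = 2.326·0.046486 = 0.10813.
CI: 0.58929 ± 0.10813 = (0.481, 0.697).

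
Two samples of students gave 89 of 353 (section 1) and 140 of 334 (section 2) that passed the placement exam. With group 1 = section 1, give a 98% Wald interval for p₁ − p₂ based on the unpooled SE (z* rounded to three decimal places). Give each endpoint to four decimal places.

p̂₁ = 89/353 = 0.25212, p̂₂ = 140/334 = 0.41916; p̂₁ − p̂₂ = -0.16704.
SE = √(0.000534158 + 0.000728938) = √0.001263096 = 0.035540.
z* = 2.326 at the 98% level. Margin of error = 0.08267.
Interval: -0.16704 ± 0.08267 → (-0.2497, -0.0844).

(-0.2497, -0.0844)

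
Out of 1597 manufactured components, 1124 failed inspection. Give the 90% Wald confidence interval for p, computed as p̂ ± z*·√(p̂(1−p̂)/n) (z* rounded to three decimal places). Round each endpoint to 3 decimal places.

(0.685, 0.723)

The sample proportion is 1124/1597 = 0.70382.
SE(p̂) = √(0.70382·0.29618/1597) = 0.011425.
z* = 1.645 at the 90% level.
Margin = 1.645·0.011425 = 0.01879.
CI: 0.70382 ± 0.01879 = (0.685, 0.723).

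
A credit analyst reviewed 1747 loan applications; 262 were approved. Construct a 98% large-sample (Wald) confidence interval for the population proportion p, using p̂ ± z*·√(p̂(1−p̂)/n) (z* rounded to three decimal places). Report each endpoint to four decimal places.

With x = 262 successes in n = 1747, p̂ = 0.14997.
SE = √(p̂(1−p̂)/n) = √(0.127480/1747) = 0.008542.
The 98% critical value is z* = 2.326.
Margin = 2.326·0.008542 = 0.01987.
So the interval runs from 0.1301 to 0.1698.

(0.1301, 0.1698)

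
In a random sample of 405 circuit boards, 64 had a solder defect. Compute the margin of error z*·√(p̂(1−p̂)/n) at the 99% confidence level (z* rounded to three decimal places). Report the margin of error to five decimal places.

p̂ = 64/405 = 0.15802.
Standard error of p̂: √(0.133053/405) = √0.000328526 = 0.018125.
The 99% critical value is z* = 2.576.
Margin of error = z*·SE = 2.576 × 0.018125 = 0.04669.

ME = 0.04669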